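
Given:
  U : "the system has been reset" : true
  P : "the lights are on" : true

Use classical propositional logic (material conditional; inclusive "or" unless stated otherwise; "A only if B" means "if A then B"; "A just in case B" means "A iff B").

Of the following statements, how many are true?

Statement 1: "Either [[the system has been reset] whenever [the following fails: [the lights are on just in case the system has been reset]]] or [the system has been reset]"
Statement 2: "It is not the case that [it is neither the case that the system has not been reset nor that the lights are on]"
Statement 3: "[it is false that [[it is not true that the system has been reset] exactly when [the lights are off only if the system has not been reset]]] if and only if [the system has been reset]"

3

Statement 1: In symbols: (~(P <-> U) -> U) | U

P <-> U = T <-> T = T
~(P <-> U) = ~T = F
~(P <-> U) -> U = F -> T = T
(~(P <-> U) -> U) | U = T | T = T
Thus Statement 1 is true.

Statement 2: Parsed as ~(~U nor P)

~U = ~T = F
~U nor P = F nor T = F
~(~U nor P) = ~F = T
Hence Statement 2 is true.

Statement 3: This is ~(~U <-> (~P -> ~U)) <-> U.

~U = ~T = F
~P = ~T = F
~U = ~T = F
~P -> ~U = F -> F = T
~U <-> (~P -> ~U) = F <-> T = F
~(~U <-> (~P -> ~U)) = ~F = T
~(~U <-> (~P -> ~U)) <-> U = T <-> T = T
Hence Statement 3 is true.

True statements: 3.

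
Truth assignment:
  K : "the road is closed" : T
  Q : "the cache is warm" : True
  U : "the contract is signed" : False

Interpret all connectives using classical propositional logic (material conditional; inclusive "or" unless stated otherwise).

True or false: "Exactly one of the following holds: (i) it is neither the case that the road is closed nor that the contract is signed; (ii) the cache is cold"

The statement is false.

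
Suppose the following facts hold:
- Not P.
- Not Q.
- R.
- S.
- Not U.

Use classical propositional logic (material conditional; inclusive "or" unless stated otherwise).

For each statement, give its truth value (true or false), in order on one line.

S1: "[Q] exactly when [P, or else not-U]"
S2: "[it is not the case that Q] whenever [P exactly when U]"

S1 false; S2 true

S1: This is Q <-> (P | ~U).

~U = ~F = T
P | ~U = F | T = T
Q <-> (P | ~U) = F <-> T = F
Hence S1 is false.

S2: Formalization: (P <-> U) -> ~Q

P <-> U = F <-> F = T
~Q = ~F = T
(P <-> U) -> ~Q = T -> T = T
Thus S2 is true.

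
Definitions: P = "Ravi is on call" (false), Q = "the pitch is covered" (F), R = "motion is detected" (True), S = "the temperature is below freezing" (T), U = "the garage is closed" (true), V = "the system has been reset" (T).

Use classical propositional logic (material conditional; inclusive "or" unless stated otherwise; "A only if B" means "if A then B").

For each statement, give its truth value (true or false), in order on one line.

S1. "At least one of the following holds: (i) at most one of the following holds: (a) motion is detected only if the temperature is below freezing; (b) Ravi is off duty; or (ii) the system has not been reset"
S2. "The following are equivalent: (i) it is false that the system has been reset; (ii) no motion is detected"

S1: This is ((R → S) ↑ ¬P) ∨ ¬V.

R → S = T → T = T
¬P = ¬F = T
(R → S) ↑ ¬P = T ↑ T = F
¬V = ¬T = F
((R → S) ↑ ¬P) ∨ ¬V = F ∨ F = F
Thus S1 is false.

S2: This is ¬V ↔ ¬R.

¬V = ¬T = F
¬R = ¬T = F
¬V ↔ ¬R = F ↔ F = T
Thus S2 is true.

S1 false, S2 true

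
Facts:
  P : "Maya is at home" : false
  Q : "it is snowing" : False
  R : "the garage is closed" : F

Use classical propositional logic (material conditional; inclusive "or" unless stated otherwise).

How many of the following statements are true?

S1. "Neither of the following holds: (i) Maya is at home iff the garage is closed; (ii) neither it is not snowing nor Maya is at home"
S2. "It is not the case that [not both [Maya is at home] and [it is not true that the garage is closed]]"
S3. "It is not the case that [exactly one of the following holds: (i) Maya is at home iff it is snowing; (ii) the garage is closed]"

0

S1: This is (P iff R) nor (not Q nor P).

P iff R = False iff False = True
not Q = not False = True
not Q nor P = True nor False = False
(P iff R) nor (not Q nor P) = True nor False = False
Thus S1 is false.

S2: In symbols: not (P nand not R)

not R = not False = True
P nand not R = False nand True = True
not (P nand not R) = not True = False
So S2 is false.

S3: Formalization: not ((P iff Q) xor R)

P iff Q = False iff False = True
(P iff Q) xor R = True xor False = True
not ((P iff Q) xor R) = not True = False
Thus S3 is false.

0 of the 3 statements are true (none).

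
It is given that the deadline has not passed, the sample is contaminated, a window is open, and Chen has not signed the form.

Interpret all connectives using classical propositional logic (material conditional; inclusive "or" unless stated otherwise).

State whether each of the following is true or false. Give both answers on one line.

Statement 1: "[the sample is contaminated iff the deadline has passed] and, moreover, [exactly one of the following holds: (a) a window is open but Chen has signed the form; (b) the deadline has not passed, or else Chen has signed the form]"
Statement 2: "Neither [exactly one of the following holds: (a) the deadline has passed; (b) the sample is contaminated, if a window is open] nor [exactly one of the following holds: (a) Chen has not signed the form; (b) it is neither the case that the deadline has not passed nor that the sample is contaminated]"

Let Q = "the sample is contaminated" (T), P = "the deadline has passed" (F), R = "a window is open" (T), S = "Chen has signed the form" (F).

Statement 1: Parsed as (Q <-> P) & ((R & S) xor (~P | S))

Q <-> P = T <-> F = F
R & S = T & F = F
~P = ~F = T
~P | S = T | F = T
(R & S) xor (~P | S) = F xor T = T
(Q <-> P) & ((R & S) xor (~P | S)) = F & T = F
Hence Statement 1 is false.

Statement 2: In symbols: (P xor (R -> Q)) nor (~S xor (~P nor Q))

R -> Q = T -> T = T
P xor (R -> Q) = F xor T = T
~S = ~F = T
~P = ~F = T
~P nor Q = T nor T = F
~S xor (~P nor Q) = T xor F = T
(P xor (R -> Q)) nor (~S xor (~P nor Q)) = T nor T = F
Thus Statement 2 is false.

Statement 1 false / Statement 2 false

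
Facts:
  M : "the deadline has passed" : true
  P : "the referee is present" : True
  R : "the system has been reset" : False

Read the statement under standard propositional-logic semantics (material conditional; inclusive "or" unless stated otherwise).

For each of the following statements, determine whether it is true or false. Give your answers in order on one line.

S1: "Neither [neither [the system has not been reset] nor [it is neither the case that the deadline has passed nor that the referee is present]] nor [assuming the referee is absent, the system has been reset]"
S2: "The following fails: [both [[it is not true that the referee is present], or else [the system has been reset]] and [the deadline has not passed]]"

S1 F / S2 T

S1: In symbols: (¬R ↓ (M ↓ P)) ↓ (¬P → R)

¬R = ¬F = T
M ↓ P = T ↓ T = F
¬R ↓ (M ↓ P) = T ↓ F = F
¬P = ¬T = F
¬P → R = F → F = T
(¬R ↓ (M ↓ P)) ↓ (¬P → R) = F ↓ T = F
So S1 is false.

S2: In symbols: ¬((¬P ∨ R) ∧ ¬M)

¬P = ¬T = F
¬P ∨ R = F ∨ F = F
¬M = ¬T = F
(¬P ∨ R) ∧ ¬M = F ∧ F = F
¬((¬P ∨ R) ∧ ¬M) = ¬F = T
Hence S2 is true.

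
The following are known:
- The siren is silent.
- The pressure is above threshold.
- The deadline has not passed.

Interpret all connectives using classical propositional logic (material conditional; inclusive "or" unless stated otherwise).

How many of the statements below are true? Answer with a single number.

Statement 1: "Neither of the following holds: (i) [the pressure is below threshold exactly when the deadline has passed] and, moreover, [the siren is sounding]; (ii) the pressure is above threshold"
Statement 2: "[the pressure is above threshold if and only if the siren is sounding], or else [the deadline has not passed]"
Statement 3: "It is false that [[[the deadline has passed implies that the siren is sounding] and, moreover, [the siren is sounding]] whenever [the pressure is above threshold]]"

Let K = "the pressure is above threshold" (T), L = "the deadline has passed" (F), Q = "the siren is sounding" (F).

Statement 1: Formalization: ((¬K ↔ L) ∧ Q) ↓ K

¬K = ¬T = F
¬K ↔ L = F ↔ F = T
(¬K ↔ L) ∧ Q = T ∧ F = F
((¬K ↔ L) ∧ Q) ↓ K = F ↓ T = F
Hence Statement 1 is false.

Statement 2: This is (K ↔ Q) ∨ ¬L.

K ↔ Q = T ↔ F = F
¬L = ¬F = T
(K ↔ Q) ∨ ¬L = F ∨ T = T
Thus Statement 2 is true.

Statement 3: This is ¬(K → ((L → Q) ∧ Q)).

L → Q = F → F = T
(L → Q) ∧ Q = T ∧ F = F
K → ((L → Q) ∧ Q) = T → F = F
¬(K → ((L → Q) ∧ Q)) = ¬F = T
Hence Statement 3 is true.

Count: 2.

2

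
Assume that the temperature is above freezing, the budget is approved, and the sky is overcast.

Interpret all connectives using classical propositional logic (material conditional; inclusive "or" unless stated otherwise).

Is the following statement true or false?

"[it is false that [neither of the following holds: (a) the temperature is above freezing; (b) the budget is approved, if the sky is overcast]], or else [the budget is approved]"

Let P = "the temperature is below freezing" (F), R = "the sky is overcast" (T), Q = "the budget is approved" (T).
Parsed as ~(~P nor (R -> Q)) | Q

~P = ~F = T
R -> Q = T -> T = T
~P nor (R -> Q) = T nor T = F
~(~P nor (R -> Q)) = ~F = T
~(~P nor (R -> Q)) | Q = T | T = T

The statement is true.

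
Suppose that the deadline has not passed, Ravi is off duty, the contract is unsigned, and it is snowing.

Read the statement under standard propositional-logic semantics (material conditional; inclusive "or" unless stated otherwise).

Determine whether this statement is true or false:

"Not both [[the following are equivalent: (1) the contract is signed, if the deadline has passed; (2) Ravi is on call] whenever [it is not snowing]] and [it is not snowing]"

True

Let S = "it is snowing" (T), P = "the deadline has passed" (F), R = "the contract is signed" (F), Q = "Ravi is on call" (F).
This is (¬S → ((P → R) ↔ Q)) ↑ ¬S.

¬S = ¬T = F
P → R = F → F = T
(P → R) ↔ Q = T ↔ F = F
¬S → ((P → R) ↔ Q) = F → F = T
¬S = ¬T = F
(¬S → ((P → R) ↔ Q)) ↑ ¬S = T ↑ F = T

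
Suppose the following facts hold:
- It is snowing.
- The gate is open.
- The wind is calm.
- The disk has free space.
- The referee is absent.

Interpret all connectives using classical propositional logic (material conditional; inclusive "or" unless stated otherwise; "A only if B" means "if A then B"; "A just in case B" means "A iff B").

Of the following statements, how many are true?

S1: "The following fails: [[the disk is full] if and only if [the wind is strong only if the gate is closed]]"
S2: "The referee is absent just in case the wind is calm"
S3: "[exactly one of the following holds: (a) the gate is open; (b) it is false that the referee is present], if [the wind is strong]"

Let P = "the disk is full" (F), S = "the wind is strong" (F), Q = "the gate is open" (T), K = "the referee is present" (F).

S1: Formalization: ¬(P ↔ (S → ¬Q))

¬Q = ¬T = F
S → ¬Q = F → F = T
P ↔ (S → ¬Q) = F ↔ T = F
¬(P ↔ (S → ¬Q)) = ¬F = T
Hence S1 is true.

S2: This is ¬K ↔ ¬S.

¬K = ¬F = T
¬S = ¬F = T
¬K ↔ ¬S = T ↔ T = T
Thus S2 is true.

S3: Parsed as S → (Q ⊕ ¬K)

¬K = ¬F = T
Q ⊕ ¬K = T ⊕ T = F
S → (Q ⊕ ¬K) = F → F = T
So S3 is true.

True statements: 3.

3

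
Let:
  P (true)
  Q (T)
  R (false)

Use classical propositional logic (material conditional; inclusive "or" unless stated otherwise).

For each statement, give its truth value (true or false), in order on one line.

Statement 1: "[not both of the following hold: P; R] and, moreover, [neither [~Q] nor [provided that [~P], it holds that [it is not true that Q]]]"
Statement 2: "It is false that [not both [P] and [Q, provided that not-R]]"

Statement 1: Formalization: (P ↑ R) ∧ (¬Q ↓ (¬P → ¬Q))

P ↑ R = T ↑ F = T
¬Q = ¬T = F
¬P = ¬T = F
¬Q = ¬T = F
¬P → ¬Q = F → F = T
¬Q ↓ (¬P → ¬Q) = F ↓ T = F
(P ↑ R) ∧ (¬Q ↓ (¬P → ¬Q)) = T ∧ F = F
Thus Statement 1 is false.

Statement 2: This is ¬(P ↑ (¬R → Q)).

¬R = ¬F = T
¬R → Q = T → T = T
P ↑ (¬R → Q) = T ↑ T = F
¬(P ↑ (¬R → Q)) = ¬F = T
So Statement 2 is true.

Statement 1 false / Statement 2 true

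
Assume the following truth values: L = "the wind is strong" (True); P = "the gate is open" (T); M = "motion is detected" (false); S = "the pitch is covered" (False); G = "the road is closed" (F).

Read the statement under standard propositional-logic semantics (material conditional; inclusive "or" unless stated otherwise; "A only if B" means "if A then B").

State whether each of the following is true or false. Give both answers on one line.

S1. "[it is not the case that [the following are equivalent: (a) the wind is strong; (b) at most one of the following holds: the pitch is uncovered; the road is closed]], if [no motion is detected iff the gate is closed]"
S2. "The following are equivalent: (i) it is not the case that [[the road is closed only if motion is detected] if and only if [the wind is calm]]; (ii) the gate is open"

S1: In symbols: (~M <-> ~P) -> ~(L <-> (~S nand G))

~M = ~F = T
~P = ~T = F
~M <-> ~P = T <-> F = F
~S = ~F = T
~S nand G = T nand F = T
L <-> (~S nand G) = T <-> T = T
~(L <-> (~S nand G)) = ~T = F
(~M <-> ~P) -> ~(L <-> (~S nand G)) = F -> F = T
Hence S1 is true.

S2: Parsed as ~((G -> M) <-> ~L) <-> P

G -> M = F -> F = T
~L = ~T = F
(G -> M) <-> ~L = T <-> F = F
~((G -> M) <-> ~L) = ~F = T
~((G -> M) <-> ~L) <-> P = T <-> T = T
Hence S2 is true.

S1 T; S2 T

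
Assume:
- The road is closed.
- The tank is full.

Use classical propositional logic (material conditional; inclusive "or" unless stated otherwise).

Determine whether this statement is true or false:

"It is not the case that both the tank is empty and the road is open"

Let Q = "the tank is full" (T), P = "the road is closed" (T).
In symbols: ~Q nand ~P

~Q = ~T = F
~P = ~T = F
~Q nand ~P = F nand F = T

The statement is true.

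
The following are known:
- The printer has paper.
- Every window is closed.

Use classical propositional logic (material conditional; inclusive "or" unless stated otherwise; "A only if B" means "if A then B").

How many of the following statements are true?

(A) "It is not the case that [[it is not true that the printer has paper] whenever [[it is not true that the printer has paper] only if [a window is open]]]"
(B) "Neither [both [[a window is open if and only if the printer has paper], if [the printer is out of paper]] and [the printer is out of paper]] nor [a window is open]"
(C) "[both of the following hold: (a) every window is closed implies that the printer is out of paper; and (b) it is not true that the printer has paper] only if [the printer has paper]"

Let P = "the printer has paper" (True), Q = "a window is open" (False).

(A): Formalization: not ((not P -> Q) -> not P)

not P = not True = False
not P -> Q = False -> False = True
not P = not True = False
(not P -> Q) -> not P = True -> False = False
not ((not P -> Q) -> not P) = not False = True
So (A) is true.

(B): Formalization: ((not P -> (Q iff P)) and not P) nor Q

not P = not True = False
Q iff P = False iff True = False
not P -> (Q iff P) = False -> False = True
not P = not True = False
(not P -> (Q iff P)) and not P = True and False = False
((not P -> (Q iff P)) and not P) nor Q = False nor False = True
Hence (B) is true.

(C): Parsed as ((not Q -> not P) and not P) -> P

not Q = not False = True
not P = not True = False
not Q -> not P = True -> False = False
not P = not True = False
(not Q -> not P) and not P = False and False = False
((not Q -> not P) and not P) -> P = False -> True = True
Hence (C) is true.

True statements: 3 ((A), (B), (C)).

3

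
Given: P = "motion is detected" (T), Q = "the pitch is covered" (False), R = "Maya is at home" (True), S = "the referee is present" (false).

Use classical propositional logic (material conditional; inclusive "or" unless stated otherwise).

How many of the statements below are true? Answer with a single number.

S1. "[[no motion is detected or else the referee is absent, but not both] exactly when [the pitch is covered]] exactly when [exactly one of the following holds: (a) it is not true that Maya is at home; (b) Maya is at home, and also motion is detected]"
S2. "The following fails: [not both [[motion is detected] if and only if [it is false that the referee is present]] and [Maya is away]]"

S1: This is ((¬P ⊕ ¬S) ↔ Q) ↔ (¬R ⊕ (R ∧ P)).

¬P = ¬T = F
¬S = ¬F = T
¬P ⊕ ¬S = F ⊕ T = T
(¬P ⊕ ¬S) ↔ Q = T ↔ F = F
¬R = ¬T = F
R ∧ P = T ∧ T = T
¬R ⊕ (R ∧ P) = F ⊕ T = T
((¬P ⊕ ¬S) ↔ Q) ↔ (¬R ⊕ (R ∧ P)) = F ↔ T = F
So S1 is false.

S2: In symbols: ¬((P ↔ ¬S) ↑ ¬R)

¬S = ¬F = T
P ↔ ¬S = T ↔ T = T
¬R = ¬T = F
(P ↔ ¬S) ↑ ¬R = T ↑ F = T
¬((P ↔ ¬S) ↑ ¬R) = ¬T = F
Hence S2 is false.

Count: 0.

0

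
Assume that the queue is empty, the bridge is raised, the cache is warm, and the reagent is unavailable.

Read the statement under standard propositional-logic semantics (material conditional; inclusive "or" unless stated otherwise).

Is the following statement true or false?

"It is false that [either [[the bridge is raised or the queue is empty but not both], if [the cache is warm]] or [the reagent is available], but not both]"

Let R = "the cache is warm" (T), Q = "the bridge is raised" (T), P = "the queue is empty" (T), S = "the reagent is available" (F).
Formalization: ~((R -> (Q xor P)) xor S)

Q xor P = T xor T = F
R -> (Q xor P) = T -> F = F
(R -> (Q xor P)) xor S = F xor F = F
~((R -> (Q xor P)) xor S) = ~F = T

true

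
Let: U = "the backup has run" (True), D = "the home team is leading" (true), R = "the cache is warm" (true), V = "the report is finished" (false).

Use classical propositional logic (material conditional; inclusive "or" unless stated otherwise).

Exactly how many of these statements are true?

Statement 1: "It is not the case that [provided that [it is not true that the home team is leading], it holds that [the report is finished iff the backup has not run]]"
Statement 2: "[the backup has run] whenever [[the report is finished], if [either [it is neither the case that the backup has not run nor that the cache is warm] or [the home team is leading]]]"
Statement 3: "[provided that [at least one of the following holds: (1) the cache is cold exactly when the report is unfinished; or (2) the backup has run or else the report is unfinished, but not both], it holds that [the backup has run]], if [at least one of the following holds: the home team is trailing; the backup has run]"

Statement 1: Formalization: ¬(¬D → (V ↔ ¬U))

¬D = ¬T = F
¬U = ¬T = F
V ↔ ¬U = F ↔ F = T
¬D → (V ↔ ¬U) = F → T = T
¬(¬D → (V ↔ ¬U)) = ¬T = F
Hence Statement 1 is false.

Statement 2: In symbols: (((¬U ↓ R) ∨ D) → V) → U

¬U = ¬T = F
¬U ↓ R = F ↓ T = F
(¬U ↓ R) ∨ D = F ∨ T = T
((¬U ↓ R) ∨ D) → V = T → F = F
(((¬U ↓ R) ∨ D) → V) → U = F → T = T
Hence Statement 2 is true.

Statement 3: In symbols: (¬D ∨ U) → (((¬R ↔ ¬V) ∨ (U ⊕ ¬V)) → U)

¬D = ¬T = F
¬D ∨ U = F ∨ T = T
¬R = ¬T = F
¬V = ¬F = T
¬R ↔ ¬V = F ↔ T = F
¬V = ¬F = T
U ⊕ ¬V = T ⊕ T = F
(¬R ↔ ¬V) ∨ (U ⊕ ¬V) = F ∨ F = F
((¬R ↔ ¬V) ∨ (U ⊕ ¬V)) → U = F → T = T
(¬D ∨ U) → (((¬R ↔ ¬V) ∨ (U ⊕ ¬V)) → U) = T → T = T
So Statement 3 is true.

True statements: 2 (Statement 2, Statement 3).

2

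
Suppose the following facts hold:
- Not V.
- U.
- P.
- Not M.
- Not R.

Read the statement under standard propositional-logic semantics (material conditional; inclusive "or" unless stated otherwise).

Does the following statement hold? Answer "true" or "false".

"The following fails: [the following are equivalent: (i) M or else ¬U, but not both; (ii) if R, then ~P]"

In symbols: ~((M xor ~U) <-> (R -> ~P))

~U = ~T = F
M xor ~U = F xor F = F
~P = ~T = F
R -> ~P = F -> F = T
(M xor ~U) <-> (R -> ~P) = F <-> T = F
~((M xor ~U) <-> (R -> ~P)) = ~F = T

true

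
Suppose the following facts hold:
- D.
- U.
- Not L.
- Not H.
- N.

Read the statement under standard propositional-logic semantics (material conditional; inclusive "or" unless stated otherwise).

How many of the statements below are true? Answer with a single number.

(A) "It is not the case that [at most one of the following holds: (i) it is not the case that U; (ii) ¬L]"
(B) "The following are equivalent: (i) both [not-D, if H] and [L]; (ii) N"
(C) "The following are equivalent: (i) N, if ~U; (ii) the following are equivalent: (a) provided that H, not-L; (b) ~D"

(A): Formalization: not (not U nand not L)

not U = not True = False
not L = not False = True
not U nand not L = False nand True = True
not (not U nand not L) = not True = False
So (A) is false.

(B): In symbols: ((H -> not D) and L) iff N

not D = not True = False
H -> not D = False -> False = True
(H -> not D) and L = True and False = False
((H -> not D) and L) iff N = False iff True = False
Hence (B) is false.

(C): This is (not U -> N) iff ((H -> not L) iff not D).

not U = not True = False
not U -> N = False -> True = True
not L = not False = True
H -> not L = False -> True = True
not D = not True = False
(H -> not L) iff not D = True iff False = False
(not U -> N) iff ((H -> not L) iff not D) = True iff False = False
Thus (C) is false.

Count: 0.

0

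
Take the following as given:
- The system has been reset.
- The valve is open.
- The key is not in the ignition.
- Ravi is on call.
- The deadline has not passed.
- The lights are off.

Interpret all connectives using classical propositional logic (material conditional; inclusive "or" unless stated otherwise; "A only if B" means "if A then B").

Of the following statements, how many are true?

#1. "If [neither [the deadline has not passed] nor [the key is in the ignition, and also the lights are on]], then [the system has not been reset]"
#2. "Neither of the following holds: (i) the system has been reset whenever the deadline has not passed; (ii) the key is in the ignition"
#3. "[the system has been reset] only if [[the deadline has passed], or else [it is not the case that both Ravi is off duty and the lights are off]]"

2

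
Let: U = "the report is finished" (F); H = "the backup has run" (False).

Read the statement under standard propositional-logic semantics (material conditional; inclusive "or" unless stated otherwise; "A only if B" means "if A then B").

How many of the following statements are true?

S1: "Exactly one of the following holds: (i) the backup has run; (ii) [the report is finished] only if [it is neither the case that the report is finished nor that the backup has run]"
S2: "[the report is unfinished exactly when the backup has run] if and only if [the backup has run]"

S1: Formalization: H xor (U -> (U nor H))

U nor H = F nor F = T
U -> (U nor H) = F -> T = T
H xor (U -> (U nor H)) = F xor T = T
Hence S1 is true.

S2: Parsed as (~U <-> H) <-> H

~U = ~F = T
~U <-> H = T <-> F = F
(~U <-> H) <-> H = F <-> F = T
Hence S2 is true.

2 of the 2 statements are true.

2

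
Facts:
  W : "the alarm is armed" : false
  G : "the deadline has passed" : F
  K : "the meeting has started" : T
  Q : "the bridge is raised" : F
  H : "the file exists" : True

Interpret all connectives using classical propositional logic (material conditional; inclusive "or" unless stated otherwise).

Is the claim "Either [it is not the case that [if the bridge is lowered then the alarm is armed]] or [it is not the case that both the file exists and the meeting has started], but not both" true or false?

Values: Q=F, W=F, H=T, K=T.
In symbols: ¬(¬Q → W) ⊕ (H ↑ K)

¬Q = ¬F = T
¬Q → W = T → F = F
¬(¬Q → W) = ¬F = T
H ↑ K = T ↑ T = F
¬(¬Q → W) ⊕ (H ↑ K) = T ⊕ F = T

true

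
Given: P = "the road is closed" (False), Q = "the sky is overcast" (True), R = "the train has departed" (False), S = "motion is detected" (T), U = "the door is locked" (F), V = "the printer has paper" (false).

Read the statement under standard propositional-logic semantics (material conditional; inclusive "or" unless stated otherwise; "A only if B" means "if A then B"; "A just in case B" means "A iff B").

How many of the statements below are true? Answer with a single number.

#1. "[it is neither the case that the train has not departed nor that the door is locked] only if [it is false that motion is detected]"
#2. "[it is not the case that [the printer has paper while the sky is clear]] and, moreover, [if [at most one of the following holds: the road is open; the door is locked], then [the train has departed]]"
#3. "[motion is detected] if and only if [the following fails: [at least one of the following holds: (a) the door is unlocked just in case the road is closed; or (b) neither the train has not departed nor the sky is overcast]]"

2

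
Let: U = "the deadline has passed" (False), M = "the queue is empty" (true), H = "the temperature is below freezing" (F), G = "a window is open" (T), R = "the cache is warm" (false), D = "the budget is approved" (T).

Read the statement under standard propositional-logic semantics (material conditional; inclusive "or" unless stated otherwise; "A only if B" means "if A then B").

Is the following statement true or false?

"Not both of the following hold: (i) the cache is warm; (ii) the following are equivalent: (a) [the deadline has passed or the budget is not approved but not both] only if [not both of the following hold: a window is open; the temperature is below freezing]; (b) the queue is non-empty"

Values: R=F, U=F, D=T, G=T, H=F, M=T.
Parsed as R nand (((U xor ~D) -> (G nand H)) <-> ~M)

~D = ~T = F
U xor ~D = F xor F = F
G nand H = T nand F = T
(U xor ~D) -> (G nand H) = F -> T = T
~M = ~T = F
((U xor ~D) -> (G nand H)) <-> ~M = T <-> F = F
R nand (((U xor ~D) -> (G nand H)) <-> ~M) = F nand F = T

The statement is true.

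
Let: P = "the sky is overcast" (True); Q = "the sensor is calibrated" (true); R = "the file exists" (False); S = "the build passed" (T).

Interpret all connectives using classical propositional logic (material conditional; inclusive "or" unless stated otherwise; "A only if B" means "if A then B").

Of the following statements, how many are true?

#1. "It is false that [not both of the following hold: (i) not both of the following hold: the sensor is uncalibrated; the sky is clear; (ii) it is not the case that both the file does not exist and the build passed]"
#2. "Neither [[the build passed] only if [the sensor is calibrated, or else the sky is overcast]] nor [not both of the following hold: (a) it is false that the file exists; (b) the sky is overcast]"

#1: In symbols: ~((~Q nand ~P) nand (~R nand S))

~Q = ~T = F
~P = ~T = F
~Q nand ~P = F nand F = T
~R = ~F = T
~R nand S = T nand T = F
(~Q nand ~P) nand (~R nand S) = T nand F = T
~((~Q nand ~P) nand (~R nand S)) = ~T = F
Thus #1 is false.

#2: Parsed as (S -> (Q | P)) nor (~R nand P)

Q | P = T | T = T
S -> (Q | P) = T -> T = T
~R = ~F = T
~R nand P = T nand T = F
(S -> (Q | P)) nor (~R nand P) = T nor F = F
Thus #2 is false.

True statements: 0 (none).

0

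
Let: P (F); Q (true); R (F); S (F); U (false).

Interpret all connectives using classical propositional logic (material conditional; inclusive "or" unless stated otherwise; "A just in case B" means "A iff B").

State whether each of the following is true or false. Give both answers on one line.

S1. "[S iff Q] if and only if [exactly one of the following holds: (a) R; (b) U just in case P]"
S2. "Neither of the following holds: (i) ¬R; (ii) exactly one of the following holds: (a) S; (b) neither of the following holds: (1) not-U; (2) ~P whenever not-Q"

S1 F; S2 F

S1: Parsed as (S <-> Q) <-> (R xor (U <-> P))

S <-> Q = F <-> T = F
U <-> P = F <-> F = T
R xor (U <-> P) = F xor T = T
(S <-> Q) <-> (R xor (U <-> P)) = F <-> T = F
Hence S1 is false.

S2: Formalization: ~R nor (S xor (~U nor (~Q -> ~P)))

~R = ~F = T
~U = ~F = T
~Q = ~T = F
~P = ~F = T
~Q -> ~P = F -> T = T
~U nor (~Q -> ~P) = T nor T = F
S xor (~U nor (~Q -> ~P)) = F xor F = F
~R nor (S xor (~U nor (~Q -> ~P))) = T nor F = F
Thus S2 is false.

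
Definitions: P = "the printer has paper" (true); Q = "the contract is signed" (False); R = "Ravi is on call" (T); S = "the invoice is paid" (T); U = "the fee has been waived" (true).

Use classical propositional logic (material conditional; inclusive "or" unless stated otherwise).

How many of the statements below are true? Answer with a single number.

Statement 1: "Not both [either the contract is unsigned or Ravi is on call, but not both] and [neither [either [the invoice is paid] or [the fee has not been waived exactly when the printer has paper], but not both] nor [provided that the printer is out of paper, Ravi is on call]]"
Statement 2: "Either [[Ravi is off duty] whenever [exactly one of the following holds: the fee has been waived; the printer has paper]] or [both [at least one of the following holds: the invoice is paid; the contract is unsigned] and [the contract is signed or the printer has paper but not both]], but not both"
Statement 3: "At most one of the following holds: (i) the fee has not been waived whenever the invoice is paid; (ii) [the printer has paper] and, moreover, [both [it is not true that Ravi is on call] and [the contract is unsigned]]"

2

Statement 1: This is (~Q xor R) nand ((S xor (~U <-> P)) nor (~P -> R)).

~Q = ~F = T
~Q xor R = T xor T = F
~U = ~T = F
~U <-> P = F <-> T = F
S xor (~U <-> P) = T xor F = T
~P = ~T = F
~P -> R = F -> T = T
(S xor (~U <-> P)) nor (~P -> R) = T nor T = F
(~Q xor R) nand ((S xor (~U <-> P)) nor (~P -> R)) = F nand F = T
Hence Statement 1 is true.

Statement 2: In symbols: ((U xor P) -> ~R) xor ((S | ~Q) & (Q xor P))

U xor P = T xor T = F
~R = ~T = F
(U xor P) -> ~R = F -> F = T
~Q = ~F = T
S | ~Q = T | T = T
Q xor P = F xor T = T
(S | ~Q) & (Q xor P) = T & T = T
((U xor P) -> ~R) xor ((S | ~Q) & (Q xor P)) = T xor T = F
Thus Statement 2 is false.

Statement 3: This is (S -> ~U) nand (P & (~R & ~Q)).

~U = ~T = F
S -> ~U = T -> F = F
~R = ~T = F
~Q = ~F = T
~R & ~Q = F & T = F
P & (~R & ~Q) = T & F = F
(S -> ~U) nand (P & (~R & ~Q)) = F nand F = T
Hence Statement 3 is true.

True statements: 2 (Statement 1, Statement 3).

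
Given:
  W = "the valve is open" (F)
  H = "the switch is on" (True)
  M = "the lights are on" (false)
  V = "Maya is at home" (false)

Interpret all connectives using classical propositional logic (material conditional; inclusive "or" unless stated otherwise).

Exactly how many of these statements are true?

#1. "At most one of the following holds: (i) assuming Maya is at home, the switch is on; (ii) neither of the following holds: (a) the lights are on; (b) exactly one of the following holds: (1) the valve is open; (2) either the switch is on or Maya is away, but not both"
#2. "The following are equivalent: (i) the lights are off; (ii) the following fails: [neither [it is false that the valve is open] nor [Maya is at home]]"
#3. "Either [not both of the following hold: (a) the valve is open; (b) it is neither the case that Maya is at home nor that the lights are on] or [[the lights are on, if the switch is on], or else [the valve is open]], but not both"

#1: Formalization: (V -> H) nand (M nor (W xor (H xor not V)))

V -> H = False -> True = True
not V = not False = True
H xor not V = True xor True = False
W xor (H xor not V) = False xor False = False
M nor (W xor (H xor not V)) = False nor False = True
(V -> H) nand (M nor (W xor (H xor not V))) = True nand True = False
Hence #1 is false.

#2: In symbols: not M iff not (not W nor V)

not M = not False = True
not W = not False = True
not W nor V = True nor False = False
not (not W nor V) = not False = True
not M iff not (not W nor V) = True iff True = True
Hence #2 is true.

#3: Parsed as (W nand (V nor M)) xor ((H -> M) or W)

V nor M = False nor False = True
W nand (V nor M) = False nand True = True
H -> M = True -> False = False
(H -> M) or W = False or False = False
(W nand (V nor M)) xor ((H -> M) or W) = True xor False = True
Thus #3 is true.

2 of the 3 statements are true (#2, #3).

2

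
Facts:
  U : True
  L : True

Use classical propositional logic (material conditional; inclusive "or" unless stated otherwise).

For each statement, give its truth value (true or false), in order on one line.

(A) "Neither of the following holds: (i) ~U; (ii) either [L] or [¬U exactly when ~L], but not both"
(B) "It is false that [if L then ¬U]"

(A) True, (B) True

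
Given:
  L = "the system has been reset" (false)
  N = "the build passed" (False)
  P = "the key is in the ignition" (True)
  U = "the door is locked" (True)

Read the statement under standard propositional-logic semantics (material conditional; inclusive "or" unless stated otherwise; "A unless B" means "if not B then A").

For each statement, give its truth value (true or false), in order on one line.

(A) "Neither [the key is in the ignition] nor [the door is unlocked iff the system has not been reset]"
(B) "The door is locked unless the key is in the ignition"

(A) F, (B) T

(A): Parsed as P nor (~U <-> ~L)

~U = ~T = F
~L = ~F = T
~U <-> ~L = F <-> T = F
P nor (~U <-> ~L) = T nor F = F
Hence (A) is false.

(B): This is U | P.

U | P = T | T = T
Thus (B) is true.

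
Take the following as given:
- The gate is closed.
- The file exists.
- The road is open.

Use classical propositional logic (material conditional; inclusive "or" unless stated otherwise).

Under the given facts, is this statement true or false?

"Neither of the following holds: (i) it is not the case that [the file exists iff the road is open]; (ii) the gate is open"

true

Let U = "the file exists" (T), K = "the road is closed" (F), L = "the gate is open" (F).
In symbols: ~(U <-> ~K) nor L

~K = ~F = T
U <-> ~K = T <-> T = T
~(U <-> ~K) = ~T = F
~(U <-> ~K) nor L = F nor F = T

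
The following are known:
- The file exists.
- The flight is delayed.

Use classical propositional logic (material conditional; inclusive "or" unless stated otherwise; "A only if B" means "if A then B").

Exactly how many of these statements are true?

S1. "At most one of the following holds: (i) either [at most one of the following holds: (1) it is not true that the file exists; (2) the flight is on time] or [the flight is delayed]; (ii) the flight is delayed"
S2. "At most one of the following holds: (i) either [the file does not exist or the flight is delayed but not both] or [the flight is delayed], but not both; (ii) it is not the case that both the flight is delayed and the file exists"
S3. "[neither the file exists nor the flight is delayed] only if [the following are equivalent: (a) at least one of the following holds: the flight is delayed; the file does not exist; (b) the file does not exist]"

Let W = "the file exists" (True), K = "the flight is delayed" (True).

S1: Parsed as ((not W nand not K) or K) nand K

not W = not True = False
not K = not True = False
not W nand not K = False nand False = True
(not W nand not K) or K = True or True = True
((not W nand not K) or K) nand K = True nand True = False
Hence S1 is false.

S2: In symbols: ((not W xor K) xor K) nand (K nand W)

not W = not True = False
not W xor K = False xor True = True
(not W xor K) xor K = True xor True = False
K nand W = True nand True = False
((not W xor K) xor K) nand (K nand W) = False nand False = True
Hence S2 is true.

S3: Formalization: (W nor K) -> ((K or not W) iff not W)

W nor K = True nor True = False
not W = not True = False
K or not W = True or False = True
not W = not True = False
(K or not W) iff not W = True iff False = False
(W nor K) -> ((K or not W) iff not W) = False -> False = True
Hence S3 is true.

2 of the 3 statements are true (S2, S3).

2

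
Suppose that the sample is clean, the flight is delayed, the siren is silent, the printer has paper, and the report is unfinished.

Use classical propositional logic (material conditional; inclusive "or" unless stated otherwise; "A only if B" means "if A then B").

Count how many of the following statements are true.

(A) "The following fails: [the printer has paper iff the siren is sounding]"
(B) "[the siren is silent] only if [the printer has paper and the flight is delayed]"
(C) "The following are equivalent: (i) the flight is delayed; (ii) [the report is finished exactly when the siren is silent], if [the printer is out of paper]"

3

Let L = "the printer has paper" (True), R = "the siren is sounding" (False), Q = "the flight is delayed" (True), N = "the report is finished" (False).

(A): Formalization: not (L iff R)

L iff R = True iff False = False
not (L iff R) = not False = True
Thus (A) is true.

(B): Formalization: not R -> (L and Q)

not R = not False = True
L and Q = True and True = True
not R -> (L and Q) = True -> True = True
So (B) is true.

(C): In symbols: Q iff (not L -> (N iff not R))

not L = not True = False
not R = not False = True
N iff not R = False iff True = False
not L -> (N iff not R) = False -> False = True
Q iff (not L -> (N iff not R)) = True iff True = True
Hence (C) is true.

True statements: 3 ((A), (B), (C)).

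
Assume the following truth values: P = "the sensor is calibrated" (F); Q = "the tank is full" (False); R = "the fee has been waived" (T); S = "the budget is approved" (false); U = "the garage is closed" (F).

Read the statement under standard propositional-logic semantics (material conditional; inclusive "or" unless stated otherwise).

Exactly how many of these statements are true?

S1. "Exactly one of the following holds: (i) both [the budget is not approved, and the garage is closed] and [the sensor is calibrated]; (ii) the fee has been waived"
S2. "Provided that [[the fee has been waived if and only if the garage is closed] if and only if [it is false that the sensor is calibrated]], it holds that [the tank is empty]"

2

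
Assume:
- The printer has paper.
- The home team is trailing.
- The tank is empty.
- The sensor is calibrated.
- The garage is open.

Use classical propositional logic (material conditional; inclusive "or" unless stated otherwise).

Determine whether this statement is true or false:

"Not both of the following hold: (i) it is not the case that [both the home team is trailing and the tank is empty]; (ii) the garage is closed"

The statement is true.

Let K = "the home team is leading" (F), G = "the tank is full" (F), W = "the garage is closed" (F).
In symbols: ~(~K & ~G) nand W

~K = ~F = T
~G = ~F = T
~K & ~G = T & T = T
~(~K & ~G) = ~T = F
~(~K & ~G) nand W = F nand F = T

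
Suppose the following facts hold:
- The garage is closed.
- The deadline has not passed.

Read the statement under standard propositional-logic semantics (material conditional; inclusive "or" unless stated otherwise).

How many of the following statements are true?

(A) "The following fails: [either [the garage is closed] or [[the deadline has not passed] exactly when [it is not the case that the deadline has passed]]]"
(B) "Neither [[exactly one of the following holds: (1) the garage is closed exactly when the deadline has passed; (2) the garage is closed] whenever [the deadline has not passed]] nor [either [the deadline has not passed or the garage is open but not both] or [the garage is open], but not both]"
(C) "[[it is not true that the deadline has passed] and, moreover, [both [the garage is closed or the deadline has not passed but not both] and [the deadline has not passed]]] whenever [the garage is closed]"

0

Let P = "the garage is closed" (True), Q = "the deadline has passed" (False).

(A): This is not (P or (not Q iff not Q)).

not Q = not False = True
not Q = not False = True
not Q iff not Q = True iff True = True
P or (not Q iff not Q) = True or True = True
not (P or (not Q iff not Q)) = not True = False
So (A) is false.

(B): This is (not Q -> ((P iff Q) xor P)) nor ((not Q xor not P) xor not P).

not Q = not False = True
P iff Q = True iff False = False
(P iff Q) xor P = False xor True = True
not Q -> ((P iff Q) xor P) = True -> True = True
not Q = not False = True
not P = not True = False
not Q xor not P = True xor False = True
not P = not True = False
(not Q xor not P) xor not P = True xor False = True
(not Q -> ((P iff Q) xor P)) nor ((not Q xor not P) xor not P) = True nor True = False
So (B) is false.

(C): Formalization: P -> (not Q and ((P xor not Q) and not Q))

not Q = not False = True
not Q = not False = True
P xor not Q = True xor True = False
not Q = not False = True
(P xor not Q) and not Q = False and True = False
not Q and ((P xor not Q) and not Q) = True and False = False
P -> (not Q and ((P xor not Q) and not Q)) = True -> False = False
Thus (C) is false.

Count: 0.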